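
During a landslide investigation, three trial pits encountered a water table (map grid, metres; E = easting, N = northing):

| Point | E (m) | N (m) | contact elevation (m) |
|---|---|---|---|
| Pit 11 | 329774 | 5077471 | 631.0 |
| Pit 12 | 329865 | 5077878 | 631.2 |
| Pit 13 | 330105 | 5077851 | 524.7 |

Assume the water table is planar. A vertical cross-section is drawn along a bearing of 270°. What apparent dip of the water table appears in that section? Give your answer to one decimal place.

Let the plane be z = a·E + b·N + c.
Pit 12−Pit 11: 91a + 407b = 0.2;  Pit 13−Pit 11: 331a + 380b = −106.3.
Solving gives a = −0.43281, b = 0.09726.
Unit vector along 270° is (sin 270°, cos 270°) = (-1.0000, -0.0000).
Slope in that direction = a·(-1.0000) + b·(-0.0000) = 0.43281.
Apparent dip = arctan|0.43281| = 23.4° (true dip is 23.9°, so apparent ≤ true as expected).

23.4°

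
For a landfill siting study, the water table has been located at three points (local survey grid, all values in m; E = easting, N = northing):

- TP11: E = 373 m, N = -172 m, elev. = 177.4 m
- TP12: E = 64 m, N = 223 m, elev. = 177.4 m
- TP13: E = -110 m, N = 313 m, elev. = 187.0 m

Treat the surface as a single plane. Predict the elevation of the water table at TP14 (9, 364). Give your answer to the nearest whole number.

Let the plane be z = a·E + b·N + c.
TP12−TP11: −309a + 395b = 0;  TP13−TP11: −483a + 485b = 9.6.
Solving gives a = −0.09267, b = −0.07249.
Then c = 177.4 − a·373 − b·-172 = 199.50.
At (9, 364): z = −0.8 − 26.4 + 199.50 = 172.3 m.

172 m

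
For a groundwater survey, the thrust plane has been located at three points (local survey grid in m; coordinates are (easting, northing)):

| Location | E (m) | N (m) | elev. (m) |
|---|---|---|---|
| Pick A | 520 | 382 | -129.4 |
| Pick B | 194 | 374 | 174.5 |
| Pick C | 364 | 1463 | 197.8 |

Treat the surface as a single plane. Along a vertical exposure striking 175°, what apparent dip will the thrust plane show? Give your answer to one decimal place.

Let the plane be z = a·E + b·N + c.
Pick B−Pick A: −326a − 8b = 303.9;  Pick C−Pick A: −156a + 1081b = 327.2.
Solving gives a = −0.93632, b = 0.16756.
Unit vector along 175° is (sin 175°, cos 175°) = (0.0872, -0.9962).
Slope in that direction = a·(0.0872) + b·(-0.9962) = −0.24853.
Apparent dip = arctan|0.24853| = 14.0° (true dip is 43.6°, so apparent ≤ true as expected).

14.0°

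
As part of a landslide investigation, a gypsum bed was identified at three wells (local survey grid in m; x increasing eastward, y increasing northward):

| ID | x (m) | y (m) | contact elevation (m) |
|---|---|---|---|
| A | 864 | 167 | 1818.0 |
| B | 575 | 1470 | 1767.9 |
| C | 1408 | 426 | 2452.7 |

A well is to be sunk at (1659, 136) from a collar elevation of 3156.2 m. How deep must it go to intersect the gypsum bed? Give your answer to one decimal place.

492.3 m

Two edge vectors: A→B = (-289, 1303, -50.1), A→C = (544, 259, 634.7).
Normal n = (A→B) × (A→C) = (839990, 156173.9, -783683).
So ∂z/∂x = −n_x/n_z = 1.071849 and ∂z/∂y = −n_y/n_z = 0.199282.
Intercept c from A: 1818 − 926.08 − 33.28 = 858.64.
At (1659, 136): z_contact = 1778.20 + 27.10 + 858.64 = 2663.94 m.
Depth below ground = 3156.2 − 2663.94 = 492.3 m.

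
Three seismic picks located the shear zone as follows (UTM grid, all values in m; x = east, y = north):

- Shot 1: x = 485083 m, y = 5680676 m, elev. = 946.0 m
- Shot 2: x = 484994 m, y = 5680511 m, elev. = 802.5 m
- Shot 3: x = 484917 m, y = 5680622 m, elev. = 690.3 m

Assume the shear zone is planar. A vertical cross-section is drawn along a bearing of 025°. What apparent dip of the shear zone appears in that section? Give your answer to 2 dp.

Two edge vectors: Shot 1→Shot 2 = (-89, -165, -143.5), Shot 1→Shot 3 = (-166, -54, -255.7).
Normal n = (Shot 1→Shot 2) × (Shot 1→Shot 3) = (34441.5, 1063.7, -22584).
So ∂z/∂x = −n_x/n_z = 1.52504 and ∂z/∂y = −n_y/n_z = 0.04710.
Unit vector along 025° is (sin 25°, cos 25°) = (0.4226, 0.9063).
Slope in that direction = a·(0.4226) + b·(0.9063) = 0.68720.
Apparent dip = arctan|0.68720| = 34.50° (true dip is 56.8°, so apparent ≤ true as expected).

34.50°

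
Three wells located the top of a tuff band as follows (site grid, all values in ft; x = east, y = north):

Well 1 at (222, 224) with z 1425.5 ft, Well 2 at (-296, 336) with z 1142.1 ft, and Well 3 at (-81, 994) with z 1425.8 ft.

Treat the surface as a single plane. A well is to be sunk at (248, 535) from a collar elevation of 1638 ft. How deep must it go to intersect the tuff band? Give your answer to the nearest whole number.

Two edge vectors: Well 1→Well 2 = (-518, 112, -283.4), Well 1→Well 3 = (-303, 770, 0.3).
Normal n = (Well 1→Well 2) × (Well 1→Well 3) = (218251.6, 86025.6, -364924).
So ∂z/∂x = −n_x/n_z = 0.59807 and ∂z/∂y = −n_y/n_z = 0.23574.
Intercept c from Well 1: 1425.5 − 132.77 − 52.80 = 1239.92.
At (248, 535): z_contact = 148.3 + 126.1 + 1239.92 = 1514.4 ft.
Depth below ground = 1638 − 1514.4 = 124 ft.

124 ft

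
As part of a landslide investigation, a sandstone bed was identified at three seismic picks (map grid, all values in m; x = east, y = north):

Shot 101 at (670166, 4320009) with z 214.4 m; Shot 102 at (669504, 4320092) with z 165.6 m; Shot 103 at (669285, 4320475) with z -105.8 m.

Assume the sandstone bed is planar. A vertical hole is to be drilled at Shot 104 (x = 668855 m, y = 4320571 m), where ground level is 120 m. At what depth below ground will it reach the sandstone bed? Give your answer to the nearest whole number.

Let the plane be z = a·x + b·y + c.
Shot 102−Shot 101: −662a + 83b = −48.8;  Shot 103−Shot 101: −881a + 466b = −320.2.
Solving gives a = −0.01629696, b = −0.71793482.
Then c = 214.4 − a·670166 − b·4320009 = 3112620.94.
At (668855, 4320571): z_contact = −10900.3 − 3101888.4 + 3112620.94 = -167.7 m.
Depth below ground = 120 − (-167.7) = 288 m.

288 m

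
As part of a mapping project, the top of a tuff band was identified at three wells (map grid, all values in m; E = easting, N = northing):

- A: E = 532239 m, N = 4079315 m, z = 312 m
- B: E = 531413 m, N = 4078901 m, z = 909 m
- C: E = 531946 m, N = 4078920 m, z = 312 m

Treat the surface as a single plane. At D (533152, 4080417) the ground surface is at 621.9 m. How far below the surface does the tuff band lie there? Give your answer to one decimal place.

Let the plane be z = a·E + b·N + c.
B−A: −826a − 414b = 597;  C−A: −293a − 395b = 0.
Solving gives a = −1.150496663, b = 0.853406385.
Then c = 312 − a·532239 − b·4079315 = −2868662.28.
At (533152, 4080417): z_contact = −613389.60 + 3482253.92 − 2868662.28 = 202.05 m.
Depth below ground = 621.9 − 202.05 = 419.8 m.

419.8 m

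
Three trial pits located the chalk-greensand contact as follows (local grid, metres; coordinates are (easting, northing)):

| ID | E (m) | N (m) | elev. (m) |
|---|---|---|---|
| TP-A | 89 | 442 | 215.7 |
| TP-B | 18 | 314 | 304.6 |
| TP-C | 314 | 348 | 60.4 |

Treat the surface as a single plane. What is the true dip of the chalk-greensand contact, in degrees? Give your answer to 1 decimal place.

39.9°

Two edge vectors: TP-A→TP-B = (-71, -128, 88.9), TP-A→TP-C = (225, -94, -155.3).
Normal n = (TP-A→TP-B) × (TP-A→TP-C) = (28235, 8976.2, 35474).
So ∂z/∂E = −n_x/n_z = −0.79594 and ∂z/∂N = −n_y/n_z = −0.25304.
Gradient magnitude |∇z| = √(a² + b²) = √(0.63351 + 0.06403) = 0.83519.
True dip = arctan(0.83519) = 39.9°, dipping toward ENE (azimuth ≈ 072°).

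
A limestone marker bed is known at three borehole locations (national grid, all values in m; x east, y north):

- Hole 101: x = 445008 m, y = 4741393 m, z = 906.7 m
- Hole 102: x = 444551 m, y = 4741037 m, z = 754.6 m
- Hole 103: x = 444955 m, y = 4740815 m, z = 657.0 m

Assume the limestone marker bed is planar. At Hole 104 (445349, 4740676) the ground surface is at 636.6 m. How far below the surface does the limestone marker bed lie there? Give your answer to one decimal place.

41.3 m

Two edge vectors: Hole 101→Hole 102 = (-457, -356, -152.1), Hole 101→Hole 103 = (-53, -578, -249.7).
Normal n = (Hole 101→Hole 102) × (Hole 101→Hole 103) = (979.4, -106051.6, 245278).
So ∂z/∂x = −n_x/n_z = −0.003993020 and ∂z/∂y = −n_y/n_z = 0.432373062.
Intercept c from Hole 101: 906.7 + 1776.93 − 2050050.61 = −2047366.99.
At (445349, 4740676): z_contact = −1778.29 + 2049740.60 − 2047366.99 = 595.33 m.
Depth below ground = 636.6 − 595.33 = 41.3 m.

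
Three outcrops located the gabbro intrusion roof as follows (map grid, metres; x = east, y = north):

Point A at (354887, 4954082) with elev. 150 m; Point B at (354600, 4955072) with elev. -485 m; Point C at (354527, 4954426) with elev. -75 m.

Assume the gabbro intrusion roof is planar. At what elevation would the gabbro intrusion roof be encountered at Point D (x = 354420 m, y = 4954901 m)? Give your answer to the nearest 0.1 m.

-379.2 m

Let the plane be z = a·x + b·y + c.
Point B−Point A: −287a + 990b = −635;  Point C−Point A: −360a + 344b = −225.
Solving gives a = 0.016726691, b = −0.636565091.
Then c = 150 − a·354887 − b·4954082 = 3147809.57.
At (354420, 4954901): z = 5928.3 − 3154117.0 + 3147809.57 = -379.2 m.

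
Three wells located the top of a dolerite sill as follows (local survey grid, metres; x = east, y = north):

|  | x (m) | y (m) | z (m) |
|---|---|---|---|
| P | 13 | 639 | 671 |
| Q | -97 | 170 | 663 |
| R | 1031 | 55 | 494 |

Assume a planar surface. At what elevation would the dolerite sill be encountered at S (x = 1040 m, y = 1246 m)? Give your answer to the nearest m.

553 m

Two edge vectors: P→Q = (-110, -469, -8), P→R = (1018, -584, -177).
Normal n = (P→Q) × (P→R) = (78341, -27614, 541682).
So ∂z/∂x = −n_x/n_z = −0.14463 and ∂z/∂y = −n_y/n_z = 0.05098.
Intercept c from P: 671 + 1.88 − 32.58 = 640.31.
At (1040, 1246): z = −150.4 + 63.5 + 640.31 = 553.4 m.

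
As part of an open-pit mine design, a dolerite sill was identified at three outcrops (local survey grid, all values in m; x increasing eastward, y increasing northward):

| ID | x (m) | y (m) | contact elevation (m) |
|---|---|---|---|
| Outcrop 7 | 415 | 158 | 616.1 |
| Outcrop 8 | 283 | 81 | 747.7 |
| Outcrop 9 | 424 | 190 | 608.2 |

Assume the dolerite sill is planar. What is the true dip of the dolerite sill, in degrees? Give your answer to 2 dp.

Let the plane be z = a·x + b·y + c.
Outcrop 8−Outcrop 7: −132a − 77b = 131.6;  Outcrop 9−Outcrop 7: 9a + 32b = −7.9.
Solving gives a = −1.02036, b = 0.04010.
Gradient magnitude |∇z| = √(a² + b²) = √(1.04114 + 0.00161) = 1.02115.
True dip = arctan(1.02115) = 45.60°, dipping toward E (azimuth ≈ 092°).

45.60°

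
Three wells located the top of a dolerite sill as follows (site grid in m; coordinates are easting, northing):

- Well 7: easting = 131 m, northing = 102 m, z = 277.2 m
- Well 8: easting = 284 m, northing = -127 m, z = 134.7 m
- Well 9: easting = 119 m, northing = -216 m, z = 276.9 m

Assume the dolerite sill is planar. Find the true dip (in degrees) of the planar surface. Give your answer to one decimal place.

Two edge vectors: Well 7→Well 8 = (153, -229, -142.5), Well 7→Well 9 = (-12, -318, -0.3).
Normal n = (Well 7→Well 8) × (Well 7→Well 9) = (-45246.3, 1755.9, -51402).
So ∂z/∂easting = −n_x/n_z = −0.88024 and ∂z/∂northing = −n_y/n_z = 0.03416.
Gradient magnitude |∇z| = √(a² + b²) = √(0.77483 + 0.00117) = 0.88091.
True dip = arctan(0.88091) = 41.4°, dipping toward E (azimuth ≈ 092°).

41.4°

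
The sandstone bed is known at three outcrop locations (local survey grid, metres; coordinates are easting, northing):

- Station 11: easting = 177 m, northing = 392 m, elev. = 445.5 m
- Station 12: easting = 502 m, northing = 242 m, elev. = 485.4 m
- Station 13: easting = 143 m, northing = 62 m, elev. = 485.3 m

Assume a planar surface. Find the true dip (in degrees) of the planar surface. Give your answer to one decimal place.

8.1°

Two edge vectors: Station 11→Station 12 = (325, -150, 39.9), Station 11→Station 13 = (-34, -330, 39.8).
Normal n = (Station 11→Station 12) × (Station 11→Station 13) = (7197, -14291.6, -112350).
So ∂z/∂easting = −n_x/n_z = 0.06406 and ∂z/∂northing = −n_y/n_z = −0.12721.
Gradient magnitude |∇z| = √(a² + b²) = √(0.00410 + 0.01618) = 0.14243.
True dip = arctan(0.14243) = 8.1°, dipping toward NNW (azimuth ≈ 333°).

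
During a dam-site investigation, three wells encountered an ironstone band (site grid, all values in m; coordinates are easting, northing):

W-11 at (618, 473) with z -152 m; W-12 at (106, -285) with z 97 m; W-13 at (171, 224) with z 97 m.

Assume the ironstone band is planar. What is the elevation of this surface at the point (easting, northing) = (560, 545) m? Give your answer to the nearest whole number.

-112 m

Let the plane be z = a·easting + b·northing + c.
W-12−W-11: −512a − 758b = 249;  W-13−W-11: −447a − 249b = 249.
Solving gives a = −0.59971, b = 0.07658.
Then c = -152 − a·618 − b·473 = 182.40.
At (560, 545): z = −335.8 + 41.7 + 182.40 = -111.7 m.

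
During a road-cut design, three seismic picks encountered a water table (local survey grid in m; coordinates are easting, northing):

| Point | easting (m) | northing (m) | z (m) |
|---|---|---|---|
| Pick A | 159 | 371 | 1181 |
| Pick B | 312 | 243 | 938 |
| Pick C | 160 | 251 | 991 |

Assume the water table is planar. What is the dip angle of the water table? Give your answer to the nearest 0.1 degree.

Two edge vectors: Pick A→Pick B = (153, -128, -243), Pick A→Pick C = (1, -120, -190).
Normal n = (Pick A→Pick B) × (Pick A→Pick C) = (-4840, 28827, -18232).
So ∂z/∂easting = −n_x/n_z = −0.26547 and ∂z/∂northing = −n_y/n_z = 1.58112.
Gradient magnitude |∇z| = √(a² + b²) = √(0.07047 + 2.49994) = 1.60325.
True dip = arctan(1.60325) = 58.0°, dipping toward S (azimuth ≈ 170°).

58.0°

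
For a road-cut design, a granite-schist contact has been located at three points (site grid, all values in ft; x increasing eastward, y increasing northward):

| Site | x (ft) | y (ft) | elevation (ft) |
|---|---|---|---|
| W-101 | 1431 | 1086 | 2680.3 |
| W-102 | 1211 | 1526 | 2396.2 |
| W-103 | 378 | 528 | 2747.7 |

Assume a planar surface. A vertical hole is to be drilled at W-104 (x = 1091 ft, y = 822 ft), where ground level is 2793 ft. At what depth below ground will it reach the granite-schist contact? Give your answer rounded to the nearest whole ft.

46 ft

Two edge vectors: W-101→W-102 = (-220, 440, -284.1), W-101→W-103 = (-1053, -558, 67.4).
Normal n = (W-101→W-102) × (W-101→W-103) = (-128871.8, 313985.3, 586080).
So ∂z/∂x = −n_x/n_z = 0.21989 and ∂z/∂y = −n_y/n_z = −0.53574.
Intercept c from W-101: 2680.3 − 314.66 + 581.81 = 2947.45.
At (1091, 822): z_contact = 239.9 − 440.4 + 2947.45 = 2747.0 ft.
Depth below ground = 2793 − 2747.0 = 46 ft.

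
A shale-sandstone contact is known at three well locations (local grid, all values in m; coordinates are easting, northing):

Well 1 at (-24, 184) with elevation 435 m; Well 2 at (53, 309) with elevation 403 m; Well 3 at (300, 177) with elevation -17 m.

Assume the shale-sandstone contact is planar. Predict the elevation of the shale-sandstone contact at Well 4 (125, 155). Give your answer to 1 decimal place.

Two edge vectors: Well 1→Well 2 = (77, 125, -32), Well 1→Well 3 = (324, -7, -452).
Normal n = (Well 1→Well 2) × (Well 1→Well 3) = (-56724, 24436, -41039).
So ∂z/∂easting = −n_x/n_z = −1.38220 and ∂z/∂northing = −n_y/n_z = 0.59543.
Intercept c from Well 1: 435 − 33.17 − 109.56 = 292.27.
At (125, 155): z = −172.8 + 92.3 + 292.27 = 211.8 m.

211.8 m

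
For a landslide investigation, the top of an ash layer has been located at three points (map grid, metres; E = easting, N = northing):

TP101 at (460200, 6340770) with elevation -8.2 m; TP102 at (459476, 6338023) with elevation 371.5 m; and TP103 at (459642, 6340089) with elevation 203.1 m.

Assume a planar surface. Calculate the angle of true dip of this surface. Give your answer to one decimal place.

17.5°

Let the plane be z = a·E + b·N + c.
TP102−TP101: −724a − 2747b = 379.7;  TP103−TP101: −558a − 681b = 211.3.
Solving gives a = −0.30955, b = −0.05664.
Gradient magnitude |∇z| = √(a² + b²) = √(0.09582 + 0.00321) = 0.31469.
True dip = arctan(0.31469) = 17.5°, dipping toward E (azimuth ≈ 080°).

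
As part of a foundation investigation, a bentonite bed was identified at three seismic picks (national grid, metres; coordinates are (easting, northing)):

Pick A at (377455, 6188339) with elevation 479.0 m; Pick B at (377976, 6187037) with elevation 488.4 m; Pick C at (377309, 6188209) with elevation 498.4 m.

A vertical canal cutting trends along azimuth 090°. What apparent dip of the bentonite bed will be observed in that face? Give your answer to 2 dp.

5.33°

Let the plane be z = a·E + b·N + c.
Pick B−Pick A: 521a − 1302b = 9.4;  Pick C−Pick A: −146a − 130b = 19.4.
Solving gives a = −0.09323, b = −0.04453.
Unit vector along 090° is (sin 90°, cos 90°) = (1.0000, 0.0000).
Slope in that direction = a·(1.0000) + b·(0.0000) = −0.09323.
Apparent dip = arctan|0.09323| = 5.33° (true dip is 5.9°, so apparent ≤ true as expected).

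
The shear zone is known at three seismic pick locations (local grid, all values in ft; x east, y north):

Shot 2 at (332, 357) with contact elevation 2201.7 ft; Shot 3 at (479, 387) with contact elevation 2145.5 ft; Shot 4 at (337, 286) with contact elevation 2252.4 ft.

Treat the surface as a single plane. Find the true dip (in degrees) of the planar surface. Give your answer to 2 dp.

Let the plane be z = a·x + b·y + c.
Shot 3−Shot 2: 147a + 30b = −56.2;  Shot 4−Shot 2: 5a − 71b = 50.7.
Solving gives a = −0.23323, b = −0.73051.
Gradient magnitude |∇z| = √(a² + b²) = √(0.05440 + 0.53364) = 0.76684.
True dip = arctan(0.76684) = 37.48°, dipping toward NNE (azimuth ≈ 018°).

37.48°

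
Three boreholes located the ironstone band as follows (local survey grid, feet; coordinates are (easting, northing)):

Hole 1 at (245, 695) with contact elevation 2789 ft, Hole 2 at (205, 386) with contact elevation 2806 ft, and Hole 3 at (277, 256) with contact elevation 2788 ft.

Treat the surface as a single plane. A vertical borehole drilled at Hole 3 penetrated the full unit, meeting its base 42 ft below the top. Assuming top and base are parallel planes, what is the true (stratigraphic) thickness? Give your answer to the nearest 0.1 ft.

Two edge vectors: Hole 1→Hole 2 = (-40, -309, 17), Hole 1→Hole 3 = (32, -439, -1).
Normal n = (Hole 1→Hole 2) × (Hole 1→Hole 3) = (7772, 504, 27448).
So ∂z/∂E = −n_x/n_z = −0.28315 and ∂z/∂N = −n_y/n_z = −0.01836.
|∇z| = √(a²+b²) = 0.28375, so dip δ = arctan(0.28375) = 15.84°.
True thickness = vertical thickness × cos δ = 42 × cos 15.84° = 40.4 ft.

40.4 ft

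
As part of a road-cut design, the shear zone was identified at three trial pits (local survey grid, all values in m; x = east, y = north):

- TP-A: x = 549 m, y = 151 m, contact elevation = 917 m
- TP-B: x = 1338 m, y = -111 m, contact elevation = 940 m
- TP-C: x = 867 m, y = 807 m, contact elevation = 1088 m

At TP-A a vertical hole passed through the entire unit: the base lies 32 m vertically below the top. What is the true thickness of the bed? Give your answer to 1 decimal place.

31.2 m

Let the plane be z = a·x + b·y + c.
TP-B−TP-A: 789a − 262b = 23;  TP-C−TP-A: 318a + 656b = 171.
Solving gives a = 0.09967, b = 0.21236.
|∇z| = √(a²+b²) = 0.23458, so dip δ = arctan(0.23458) = 13.20°.
True thickness = vertical thickness × cos δ = 32 × cos 13.20° = 31.2 m.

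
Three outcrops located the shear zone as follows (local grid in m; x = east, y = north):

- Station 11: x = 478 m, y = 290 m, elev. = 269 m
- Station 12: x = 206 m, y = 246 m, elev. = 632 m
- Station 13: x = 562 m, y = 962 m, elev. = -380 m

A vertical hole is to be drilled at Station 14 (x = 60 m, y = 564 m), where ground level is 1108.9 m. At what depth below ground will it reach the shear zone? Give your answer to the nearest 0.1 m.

560.6 m

Two edge vectors: Station 11→Station 12 = (-272, -44, 363), Station 11→Station 13 = (84, 672, -649).
Normal n = (Station 11→Station 12) × (Station 11→Station 13) = (-215380, -146036, -179088).
So ∂z/∂x = −n_x/n_z = −1.20265 and ∂z/∂y = −n_y/n_z = −0.81544.
Intercept c from Station 11: 269 + 574.87 + 236.48 = 1080.34.
At (60, 564): z_contact = −72.16 − 459.91 + 1080.34 = 548.28 m.
Depth below ground = 1108.9 − 548.28 = 560.6 m.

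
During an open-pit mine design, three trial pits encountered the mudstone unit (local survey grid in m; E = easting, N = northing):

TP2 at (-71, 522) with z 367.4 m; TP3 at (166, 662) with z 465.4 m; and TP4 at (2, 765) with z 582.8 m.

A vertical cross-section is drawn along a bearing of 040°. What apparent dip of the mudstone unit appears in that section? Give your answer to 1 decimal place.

Two edge vectors: TP2→TP3 = (237, 140, 98), TP2→TP4 = (73, 243, 215.4).
Normal n = (TP2→TP3) × (TP2→TP4) = (6342, -43895.8, 47371).
So ∂z/∂E = −n_x/n_z = −0.13388 and ∂z/∂N = −n_y/n_z = 0.92664.
Unit vector along 040° is (sin 40°, cos 40°) = (0.6428, 0.7660).
Slope in that direction = a·(0.6428) + b·(0.7660) = 0.62379.
Apparent dip = arctan|0.62379| = 32.0° (true dip is 43.1°, so apparent ≤ true as expected).

32.0°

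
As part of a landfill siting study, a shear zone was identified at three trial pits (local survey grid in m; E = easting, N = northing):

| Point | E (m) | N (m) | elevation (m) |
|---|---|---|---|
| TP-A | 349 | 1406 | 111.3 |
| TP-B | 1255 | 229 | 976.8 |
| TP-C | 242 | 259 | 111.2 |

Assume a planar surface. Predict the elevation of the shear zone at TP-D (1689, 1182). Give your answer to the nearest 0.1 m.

Let the plane be z = a·E + b·N + c.
TP-B−TP-A: 906a − 1177b = 865.5;  TP-C−TP-A: −107a − 1147b = −0.1.
Solving gives a = 0.852140, b = −0.079406.
Then c = 111.3 − a·349 − b·1406 = −74.45.
At (1689, 1182): z = 1439.3 − 93.9 − 74.45 = 1271.0 m.

1271.0 m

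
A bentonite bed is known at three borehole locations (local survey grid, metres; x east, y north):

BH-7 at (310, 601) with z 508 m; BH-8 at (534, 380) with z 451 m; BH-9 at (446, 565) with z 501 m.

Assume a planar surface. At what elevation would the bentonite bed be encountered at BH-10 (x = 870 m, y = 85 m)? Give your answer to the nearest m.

Two edge vectors: BH-7→BH-8 = (224, -221, -57), BH-7→BH-9 = (136, -36, -7).
Normal n = (BH-7→BH-8) × (BH-7→BH-9) = (-505, -6184, 21992).
So ∂z/∂x = −n_x/n_z = 0.02296 and ∂z/∂y = −n_y/n_z = 0.28119.
Intercept c from BH-7: 508 − 7.12 − 169.00 = 331.88.
At (870, 85): z = 20.0 + 23.9 + 331.88 = 375.8 m.

376 m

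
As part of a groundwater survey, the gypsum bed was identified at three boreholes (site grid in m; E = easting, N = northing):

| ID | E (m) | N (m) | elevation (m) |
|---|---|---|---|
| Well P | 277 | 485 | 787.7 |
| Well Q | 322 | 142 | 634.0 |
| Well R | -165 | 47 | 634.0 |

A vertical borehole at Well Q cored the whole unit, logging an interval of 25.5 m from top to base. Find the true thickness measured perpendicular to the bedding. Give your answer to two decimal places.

23.30 m

Two edge vectors: Well P→Well Q = (45, -343, -153.7), Well P→Well R = (-442, -438, -153.7).
Normal n = (Well P→Well Q) × (Well P→Well R) = (-14601.5, 74851.9, -171316).
So ∂z/∂E = −n_x/n_z = −0.08523 and ∂z/∂N = −n_y/n_z = 0.43692.
|∇z| = √(a²+b²) = 0.44516, so dip δ = arctan(0.44516) = 24.00°.
True thickness = vertical thickness × cos δ = 25.5 × cos 24.00° = 23.30 m.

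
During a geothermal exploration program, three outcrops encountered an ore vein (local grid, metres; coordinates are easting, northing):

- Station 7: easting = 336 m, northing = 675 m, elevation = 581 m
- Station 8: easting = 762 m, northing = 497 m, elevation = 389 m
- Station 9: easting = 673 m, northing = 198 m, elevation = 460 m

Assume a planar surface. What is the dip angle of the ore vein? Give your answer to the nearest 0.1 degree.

Two edge vectors: Station 7→Station 8 = (426, -178, -192), Station 7→Station 9 = (337, -477, -121).
Normal n = (Station 7→Station 8) × (Station 7→Station 9) = (-70046, -13158, -143216).
So ∂z/∂easting = −n_x/n_z = −0.48909 and ∂z/∂northing = −n_y/n_z = −0.09188.
Gradient magnitude |∇z| = √(a² + b²) = √(0.23921 + 0.00844) = 0.49765.
True dip = arctan(0.49765) = 26.5°, dipping toward E (azimuth ≈ 079°).

26.5°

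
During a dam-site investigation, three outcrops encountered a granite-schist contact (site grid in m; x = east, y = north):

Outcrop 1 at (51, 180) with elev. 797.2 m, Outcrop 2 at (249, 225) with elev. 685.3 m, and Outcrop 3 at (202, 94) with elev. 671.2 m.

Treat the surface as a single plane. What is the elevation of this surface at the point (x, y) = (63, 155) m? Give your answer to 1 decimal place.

Two edge vectors: Outcrop 1→Outcrop 2 = (198, 45, -111.9), Outcrop 1→Outcrop 3 = (151, -86, -126).
Normal n = (Outcrop 1→Outcrop 2) × (Outcrop 1→Outcrop 3) = (-15293.4, 8051.1, -23823).
So ∂z/∂x = −n_x/n_z = −0.64196 and ∂z/∂y = −n_y/n_z = 0.33795.
Intercept c from Outcrop 1: 797.2 + 32.74 − 60.83 = 769.11.
At (63, 155): z = −40.4 + 52.4 + 769.11 = 781.0 m.

781.0 m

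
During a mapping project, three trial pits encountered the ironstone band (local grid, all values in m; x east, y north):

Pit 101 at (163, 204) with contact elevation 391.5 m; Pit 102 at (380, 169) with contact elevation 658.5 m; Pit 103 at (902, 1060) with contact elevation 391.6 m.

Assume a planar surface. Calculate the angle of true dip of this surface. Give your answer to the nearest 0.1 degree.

Let the plane be z = a·x + b·y + c.
Pit 102−Pit 101: 217a − 35b = 267;  Pit 103−Pit 101: 739a + 856b = 0.1.
Solving gives a = 1.08004, b = −0.93230.
Gradient magnitude |∇z| = √(a² + b²) = √(1.16649 + 0.86919) = 1.42677.
True dip = arctan(1.42677) = 55.0°, dipping toward NW (azimuth ≈ 311°).

55.0°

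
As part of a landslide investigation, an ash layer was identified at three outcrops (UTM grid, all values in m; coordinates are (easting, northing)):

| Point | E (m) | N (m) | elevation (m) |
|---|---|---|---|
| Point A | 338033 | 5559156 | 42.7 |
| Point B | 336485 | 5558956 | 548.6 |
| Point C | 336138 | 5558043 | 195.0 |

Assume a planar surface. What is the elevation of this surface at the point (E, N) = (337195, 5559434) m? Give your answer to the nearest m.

Two edge vectors: Point A→Point B = (-1548, -200, 505.9), Point A→Point C = (-1895, -1113, 152.3).
Normal n = (Point A→Point B) × (Point A→Point C) = (532606.7, -722920.1, 1343924).
So ∂z/∂E = −n_x/n_z = −0.39630716 and ∂z/∂N = −n_y/n_z = 0.53791740.
Intercept c from Point A: 42.7 + 133964.90 − 2990366.73 = −2856359.13.
At (337195, 5559434): z = −133632.8 + 2990516.3 − 2856359.13 = 524.3 m.

524 m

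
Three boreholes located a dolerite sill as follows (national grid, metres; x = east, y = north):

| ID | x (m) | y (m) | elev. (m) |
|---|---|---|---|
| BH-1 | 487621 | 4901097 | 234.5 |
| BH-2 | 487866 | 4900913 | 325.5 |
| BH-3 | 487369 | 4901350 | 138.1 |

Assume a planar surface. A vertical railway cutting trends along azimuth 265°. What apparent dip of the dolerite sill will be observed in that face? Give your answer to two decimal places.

18.43°

Two edge vectors: BH-1→BH-2 = (245, -184, 91), BH-1→BH-3 = (-252, 253, -96.4).
Normal n = (BH-1→BH-2) × (BH-1→BH-3) = (-5285.4, 686, 15617).
So ∂z/∂x = −n_x/n_z = 0.33844 and ∂z/∂y = −n_y/n_z = −0.04393.
Unit vector along 265° is (sin 265°, cos 265°) = (-0.9962, -0.0872).
Slope in that direction = a·(-0.9962) + b·(-0.0872) = −0.33332.
Apparent dip = arctan|0.33332| = 18.43° (true dip is 18.8°, so apparent ≤ true as expected).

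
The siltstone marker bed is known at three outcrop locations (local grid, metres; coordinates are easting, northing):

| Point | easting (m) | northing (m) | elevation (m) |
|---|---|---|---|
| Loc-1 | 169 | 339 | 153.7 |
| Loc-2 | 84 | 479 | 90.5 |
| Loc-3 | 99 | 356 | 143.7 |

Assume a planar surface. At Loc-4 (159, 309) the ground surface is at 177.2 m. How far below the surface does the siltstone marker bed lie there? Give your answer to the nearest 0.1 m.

11.1 m

Let the plane be z = a·easting + b·northing + c.
Loc-2−Loc-1: −85a + 140b = −63.2;  Loc-3−Loc-1: −70a + 17b = −10.
Solving gives a = 0.03897, b = −0.42777.
Then c = 153.7 − a·169 − b·339 = 292.13.
At (159, 309): z_contact = 6.20 − 132.18 + 292.13 = 166.14 m.
Depth below ground = 177.2 − 166.14 = 11.1 m.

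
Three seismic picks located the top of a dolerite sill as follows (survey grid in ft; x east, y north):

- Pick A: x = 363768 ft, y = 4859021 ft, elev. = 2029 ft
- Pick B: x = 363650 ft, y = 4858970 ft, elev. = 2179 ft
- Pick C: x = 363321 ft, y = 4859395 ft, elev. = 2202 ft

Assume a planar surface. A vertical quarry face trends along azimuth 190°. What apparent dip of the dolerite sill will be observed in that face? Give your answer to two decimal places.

Let the plane be z = a·x + b·y + c.
Pick B−Pick A: −118a − 51b = 150;  Pick C−Pick A: −447a + 374b = 173.
Solving gives a = −0.97003, b = −0.69680.
Unit vector along 190° is (sin 190°, cos 190°) = (-0.1736, -0.9848).
Slope in that direction = a·(-0.1736) + b·(-0.9848) = 0.85466.
Apparent dip = arctan|0.85466| = 40.52° (true dip is 50.1°, so apparent ≤ true as expected).

40.52°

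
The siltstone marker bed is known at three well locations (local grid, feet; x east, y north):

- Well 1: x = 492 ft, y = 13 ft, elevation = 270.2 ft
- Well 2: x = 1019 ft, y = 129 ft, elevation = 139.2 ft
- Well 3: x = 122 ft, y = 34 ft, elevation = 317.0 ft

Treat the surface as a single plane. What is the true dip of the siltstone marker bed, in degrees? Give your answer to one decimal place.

Let the plane be z = a·x + b·y + c.
Well 2−Well 1: 527a + 116b = −131;  Well 3−Well 1: −370a + 21b = 46.8.
Solving gives a = −0.15151, b = −0.44097.
Gradient magnitude |∇z| = √(a² + b²) = √(0.02296 + 0.19445) = 0.46627.
True dip = arctan(0.46627) = 25.0°, dipping toward NNE (azimuth ≈ 019°).

25.0°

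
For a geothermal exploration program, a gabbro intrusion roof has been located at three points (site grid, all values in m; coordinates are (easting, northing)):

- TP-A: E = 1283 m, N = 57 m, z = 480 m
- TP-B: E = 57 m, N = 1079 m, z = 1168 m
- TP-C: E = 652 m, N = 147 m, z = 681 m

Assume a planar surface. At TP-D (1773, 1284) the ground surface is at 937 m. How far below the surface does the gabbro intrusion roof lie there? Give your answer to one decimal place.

Let the plane be z = a·E + b·N + c.
TP-B−TP-A: −1226a + 1022b = 688;  TP-C−TP-A: −631a + 90b = 201.
Solving gives a = −0.268458, b = 0.351145.
Then c = 480 − a·1283 − b·57 = 804.42.
At (1773, 1284): z_contact = −475.98 + 450.87 + 804.42 = 779.31 m.
Depth below ground = 937 − 779.31 = 157.7 m.

157.7 m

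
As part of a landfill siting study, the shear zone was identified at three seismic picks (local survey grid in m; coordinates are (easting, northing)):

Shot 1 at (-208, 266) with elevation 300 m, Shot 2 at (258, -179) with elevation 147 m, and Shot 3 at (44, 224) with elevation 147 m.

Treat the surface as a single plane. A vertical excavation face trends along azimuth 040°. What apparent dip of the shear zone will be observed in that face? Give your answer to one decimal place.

Let the plane be z = a·E + b·N + c.
Shot 2−Shot 1: 466a − 445b = −153;  Shot 3−Shot 1: 252a − 42b = −153.
Solving gives a = −0.66609, b = −0.35371.
Unit vector along 040° is (sin 40°, cos 40°) = (0.6428, 0.7660).
Slope in that direction = a·(0.6428) + b·(0.7660) = −0.69911.
Apparent dip = arctan|0.69911| = 35.0° (true dip is 37.0°, so apparent ≤ true as expected).

35.0°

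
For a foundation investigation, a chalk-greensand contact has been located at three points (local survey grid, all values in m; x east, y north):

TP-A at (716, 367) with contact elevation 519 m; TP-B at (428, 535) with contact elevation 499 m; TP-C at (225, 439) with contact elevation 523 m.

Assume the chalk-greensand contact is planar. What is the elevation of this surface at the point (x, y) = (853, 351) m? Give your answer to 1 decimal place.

Let the plane be z = a·x + b·y + c.
TP-B−TP-A: −288a + 168b = −20;  TP-C−TP-A: −491a + 72b = 4.
Solving gives a = −0.03420, b = −0.17768.
Then c = 519 − a·716 − b·367 = 608.70.
At (853, 351): z = −29.2 − 62.4 + 608.70 = 517.2 m.

517.2 m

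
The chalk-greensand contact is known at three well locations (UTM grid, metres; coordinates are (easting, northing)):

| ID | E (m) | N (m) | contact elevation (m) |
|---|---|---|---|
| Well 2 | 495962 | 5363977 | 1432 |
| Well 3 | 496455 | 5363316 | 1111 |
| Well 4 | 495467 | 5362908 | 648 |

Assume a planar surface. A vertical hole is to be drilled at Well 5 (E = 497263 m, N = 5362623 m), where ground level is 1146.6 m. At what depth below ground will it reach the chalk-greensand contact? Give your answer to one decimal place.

312.5 m

Two edge vectors: Well 2→Well 3 = (493, -661, -321), Well 2→Well 4 = (-495, -1069, -784).
Normal n = (Well 2→Well 3) × (Well 2→Well 4) = (175075, 545407, -854212).
So ∂z/∂E = −n_x/n_z = 0.204954976 and ∂z/∂N = −n_y/n_z = 0.638491382.
Intercept c from Well 2: 1432 − 101649.88 − 3424853.09 = −3525070.97.
At (497263, 5362623): z_contact = 101916.53 + 3423988.57 − 3525070.97 = 834.13 m.
Depth below ground = 1146.6 − 834.13 = 312.5 m.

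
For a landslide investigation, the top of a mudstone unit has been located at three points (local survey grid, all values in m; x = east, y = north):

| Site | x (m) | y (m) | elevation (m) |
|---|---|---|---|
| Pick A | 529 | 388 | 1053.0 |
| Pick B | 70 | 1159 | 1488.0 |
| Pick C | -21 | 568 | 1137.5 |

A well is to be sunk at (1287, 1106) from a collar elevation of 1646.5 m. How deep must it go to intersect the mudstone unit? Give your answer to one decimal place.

142.7 m

Two edge vectors: Pick A→Pick B = (-459, 771, 435), Pick A→Pick C = (-550, 180, 84.5).
Normal n = (Pick A→Pick B) × (Pick A→Pick C) = (-13150.5, -200464.5, 341430).
So ∂z/∂x = −n_x/n_z = 0.038516 and ∂z/∂y = −n_y/n_z = 0.587132.
Intercept c from Pick A: 1053 − 20.37 − 227.81 = 804.82.
At (1287, 1106): z_contact = 49.57 + 649.37 + 804.82 = 1503.76 m.
Depth below ground = 1646.5 − 1503.76 = 142.7 m.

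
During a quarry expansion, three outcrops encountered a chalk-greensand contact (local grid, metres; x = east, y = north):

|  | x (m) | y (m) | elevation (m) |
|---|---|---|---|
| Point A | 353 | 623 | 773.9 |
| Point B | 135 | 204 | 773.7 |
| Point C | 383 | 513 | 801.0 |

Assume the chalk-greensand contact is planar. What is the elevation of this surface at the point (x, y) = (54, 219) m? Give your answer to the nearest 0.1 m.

Let the plane be z = a·x + b·y + c.
Point B−Point A: −218a − 419b = −0.2;  Point C−Point A: 30a − 110b = 27.1.
Solving gives a = 0.31127, b = −0.16147.
Then c = 773.9 − a·353 − b·623 = 764.62.
At (54, 219): z = 16.8 − 35.4 + 764.62 = 746.1 m.

746.1 m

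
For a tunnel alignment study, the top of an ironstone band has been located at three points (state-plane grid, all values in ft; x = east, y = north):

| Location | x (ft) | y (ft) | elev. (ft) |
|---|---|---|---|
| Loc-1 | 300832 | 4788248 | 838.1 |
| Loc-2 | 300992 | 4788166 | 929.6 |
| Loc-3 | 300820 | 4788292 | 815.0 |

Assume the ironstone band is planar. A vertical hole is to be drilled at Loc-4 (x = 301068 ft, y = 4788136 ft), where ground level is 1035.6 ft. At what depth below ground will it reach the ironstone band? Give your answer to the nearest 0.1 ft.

66.4 ft

Let the plane be z = a·x + b·y + c.
Loc-2−Loc-1: 160a − 82b = 91.5;  Loc-3−Loc-1: −12a + 44b = −23.1.
Solving gives a = 0.352014531, b = −0.428996037.
Then c = 838.1 − a·300832 − b·4788248 = 1949080.28.
At (301068, 4788136): z_contact = 105980.31 − 2054091.37 + 1949080.28 = 969.22 ft.
Depth below ground = 1035.6 − 969.22 = 66.4 ft.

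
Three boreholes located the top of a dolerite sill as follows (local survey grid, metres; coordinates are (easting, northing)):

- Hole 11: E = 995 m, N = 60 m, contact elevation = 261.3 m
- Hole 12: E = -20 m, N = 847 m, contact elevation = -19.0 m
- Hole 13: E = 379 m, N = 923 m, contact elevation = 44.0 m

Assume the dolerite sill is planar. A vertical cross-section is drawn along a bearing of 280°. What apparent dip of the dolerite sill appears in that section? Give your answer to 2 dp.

11.29°

Let the plane be z = a·E + b·N + c.
Hole 12−Hole 11: −1015a + 787b = −280.3;  Hole 13−Hole 11: −616a + 863b = −217.3.
Solving gives a = 0.18122, b = −0.12244.
Unit vector along 280° is (sin 280°, cos 280°) = (-0.9848, 0.1736).
Slope in that direction = a·(-0.9848) + b·(0.1736) = −0.19973.
Apparent dip = arctan|0.19973| = 11.29° (true dip is 12.3°, so apparent ≤ true as expected).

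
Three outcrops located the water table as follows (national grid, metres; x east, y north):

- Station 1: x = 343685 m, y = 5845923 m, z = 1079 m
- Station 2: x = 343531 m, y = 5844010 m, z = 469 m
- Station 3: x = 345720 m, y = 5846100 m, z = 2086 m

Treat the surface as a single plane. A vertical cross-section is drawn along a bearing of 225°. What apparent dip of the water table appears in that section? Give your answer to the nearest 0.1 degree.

28.0°

Two edge vectors: Station 1→Station 2 = (-154, -1913, -610), Station 1→Station 3 = (2035, 177, 1007).
Normal n = (Station 1→Station 2) × (Station 1→Station 3) = (-1818421, -1086272, 3865697).
So ∂z/∂x = −n_x/n_z = 0.47040 and ∂z/∂y = −n_y/n_z = 0.28100.
Unit vector along 225° is (sin 225°, cos 225°) = (-0.7071, -0.7071).
Slope in that direction = a·(-0.7071) + b·(-0.7071) = −0.53132.
Apparent dip = arctan|0.53132| = 28.0° (true dip is 28.7°, so apparent ≤ true as expected).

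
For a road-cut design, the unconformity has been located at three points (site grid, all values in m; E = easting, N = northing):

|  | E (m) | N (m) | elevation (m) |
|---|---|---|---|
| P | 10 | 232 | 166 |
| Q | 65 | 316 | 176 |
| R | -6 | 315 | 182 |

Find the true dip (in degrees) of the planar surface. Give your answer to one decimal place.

11.1°

Two edge vectors: P→Q = (55, 84, 10), P→R = (-16, 83, 16).
Normal n = (P→Q) × (P→R) = (514, -1040, 5909).
So ∂z/∂E = −n_x/n_z = −0.08699 and ∂z/∂N = −n_y/n_z = 0.17600.
Gradient magnitude |∇z| = √(a² + b²) = √(0.00757 + 0.03098) = 0.19633.
True dip = arctan(0.19633) = 11.1°, dipping toward SSE (azimuth ≈ 154°).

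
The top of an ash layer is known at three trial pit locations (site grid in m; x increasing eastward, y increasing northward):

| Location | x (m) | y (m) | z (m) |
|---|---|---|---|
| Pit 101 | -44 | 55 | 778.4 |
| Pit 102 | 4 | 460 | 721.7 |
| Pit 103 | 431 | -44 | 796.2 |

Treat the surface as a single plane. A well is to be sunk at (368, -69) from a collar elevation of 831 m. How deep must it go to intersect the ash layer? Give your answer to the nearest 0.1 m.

Two edge vectors: Pit 101→Pit 102 = (48, 405, -56.7), Pit 101→Pit 103 = (475, -99, 17.8).
Normal n = (Pit 101→Pit 102) × (Pit 101→Pit 103) = (1595.7, -27786.9, -197127).
So ∂z/∂x = −n_x/n_z = 0.00809 and ∂z/∂y = −n_y/n_z = −0.14096.
Intercept c from Pit 101: 778.4 + 0.36 + 7.75 = 786.51.
At (368, -69): z_contact = 2.98 + 9.73 + 786.51 = 799.21 m.
Depth below ground = 831 − 799.21 = 31.8 m.

31.8 m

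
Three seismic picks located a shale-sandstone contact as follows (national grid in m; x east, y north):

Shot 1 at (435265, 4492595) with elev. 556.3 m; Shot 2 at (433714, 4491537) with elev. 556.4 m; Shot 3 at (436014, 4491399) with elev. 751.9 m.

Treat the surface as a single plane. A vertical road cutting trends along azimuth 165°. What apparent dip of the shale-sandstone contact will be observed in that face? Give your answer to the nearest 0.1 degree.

7.5°

Two edge vectors: Shot 1→Shot 2 = (-1551, -1058, 0.1), Shot 1→Shot 3 = (749, -1196, 195.6).
Normal n = (Shot 1→Shot 2) × (Shot 1→Shot 3) = (-206825.2, 303450.5, 2647438).
So ∂z/∂x = −n_x/n_z = 0.07812 and ∂z/∂y = −n_y/n_z = −0.11462.
Unit vector along 165° is (sin 165°, cos 165°) = (0.2588, -0.9659).
Slope in that direction = a·(0.2588) + b·(-0.9659) = 0.13093.
Apparent dip = arctan|0.13093| = 7.5° (true dip is 7.9°, so apparent ≤ true as expected).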